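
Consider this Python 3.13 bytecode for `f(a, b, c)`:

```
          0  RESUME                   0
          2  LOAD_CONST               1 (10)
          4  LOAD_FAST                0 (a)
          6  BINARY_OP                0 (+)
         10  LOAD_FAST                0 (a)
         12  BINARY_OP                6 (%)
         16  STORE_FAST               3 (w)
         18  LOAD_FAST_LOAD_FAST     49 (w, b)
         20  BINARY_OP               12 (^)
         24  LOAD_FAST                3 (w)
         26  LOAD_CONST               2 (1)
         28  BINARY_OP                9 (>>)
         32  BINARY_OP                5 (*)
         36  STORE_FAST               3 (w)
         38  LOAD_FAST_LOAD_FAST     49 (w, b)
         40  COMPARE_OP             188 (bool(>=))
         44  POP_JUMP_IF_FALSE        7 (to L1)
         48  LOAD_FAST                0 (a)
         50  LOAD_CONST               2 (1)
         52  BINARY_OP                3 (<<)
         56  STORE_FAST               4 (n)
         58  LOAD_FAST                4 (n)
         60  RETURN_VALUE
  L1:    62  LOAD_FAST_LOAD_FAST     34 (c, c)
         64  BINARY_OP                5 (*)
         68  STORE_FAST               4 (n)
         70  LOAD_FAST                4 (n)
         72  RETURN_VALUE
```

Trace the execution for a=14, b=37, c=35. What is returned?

28

LOAD_CONST → push 10. Stack: [10]
LOAD_FAST a → push 14. Stack: [10, 14]
BINARY_OP + → 10 + 14 = 24. Stack: [24]
LOAD_FAST a → push 14. Stack: [24, 14]
BINARY_OP % → 24 % 14 = 10. Stack: [10]
STORE_FAST w → w=10. Stack: []
LOAD_FAST_LOAD_FAST w,b → push 10,37. Stack: [10, 37]
BINARY_OP ^ → 10 ^ 37 = 47. Stack: [47]
LOAD_FAST w → push 10. Stack: [47, 10]
LOAD_CONST → push 1. Stack: [47, 10, 1]
BINARY_OP >> → 10 >> 1 = 5. Stack: [47, 5]
BINARY_OP * → 47 * 5 = 235. Stack: [235]
STORE_FAST w → w=235. Stack: []
LOAD_FAST_LOAD_FAST w,b → push 235,37. Stack: [235, 37]
COMPARE_OP bool(>=) → 235 vs 37 = True. Stack: [True]
POP_JUMP_IF_FALSE → pop True; no jump. Stack: []
LOAD_FAST a → push 14. Stack: [14]
LOAD_CONST → push 1. Stack: [14, 1]
BINARY_OP << → 14 << 1 = 28. Stack: [28]
STORE_FAST n → n=28. Stack: []
LOAD_FAST n → push 28. Stack: [28]
RETURN_VALUE → return 28.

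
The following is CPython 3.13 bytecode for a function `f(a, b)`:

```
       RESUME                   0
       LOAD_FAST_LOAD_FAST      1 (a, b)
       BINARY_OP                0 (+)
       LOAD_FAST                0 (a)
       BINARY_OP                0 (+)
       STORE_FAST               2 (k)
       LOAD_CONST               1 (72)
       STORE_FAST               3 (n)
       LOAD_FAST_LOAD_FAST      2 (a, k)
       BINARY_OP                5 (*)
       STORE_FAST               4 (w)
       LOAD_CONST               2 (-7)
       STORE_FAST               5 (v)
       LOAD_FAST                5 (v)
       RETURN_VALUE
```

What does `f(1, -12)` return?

LOAD_FAST_LOAD_FAST a,b → push 1,-12. Stack: [1, -12]
BINARY_OP + → 1 + -12 = -11. Stack: [-11]
LOAD_FAST a → push 1. Stack: [-11, 1]
BINARY_OP + → -11 + 1 = -10. Stack: [-10]
STORE_FAST k → k=-10. Stack: []
LOAD_CONST → push 72. Stack: [72]
STORE_FAST n → n=72. Stack: []
LOAD_FAST_LOAD_FAST a,k → push 1,-10. Stack: [1, -10]
BINARY_OP * → 1 * -10 = -10. Stack: [-10]
STORE_FAST w → w=-10. Stack: []
LOAD_CONST → push -7. Stack: [-7]
STORE_FAST v → v=-7. Stack: []
LOAD_FAST v → push -7. Stack: [-7]
RETURN_VALUE → return -7.

-7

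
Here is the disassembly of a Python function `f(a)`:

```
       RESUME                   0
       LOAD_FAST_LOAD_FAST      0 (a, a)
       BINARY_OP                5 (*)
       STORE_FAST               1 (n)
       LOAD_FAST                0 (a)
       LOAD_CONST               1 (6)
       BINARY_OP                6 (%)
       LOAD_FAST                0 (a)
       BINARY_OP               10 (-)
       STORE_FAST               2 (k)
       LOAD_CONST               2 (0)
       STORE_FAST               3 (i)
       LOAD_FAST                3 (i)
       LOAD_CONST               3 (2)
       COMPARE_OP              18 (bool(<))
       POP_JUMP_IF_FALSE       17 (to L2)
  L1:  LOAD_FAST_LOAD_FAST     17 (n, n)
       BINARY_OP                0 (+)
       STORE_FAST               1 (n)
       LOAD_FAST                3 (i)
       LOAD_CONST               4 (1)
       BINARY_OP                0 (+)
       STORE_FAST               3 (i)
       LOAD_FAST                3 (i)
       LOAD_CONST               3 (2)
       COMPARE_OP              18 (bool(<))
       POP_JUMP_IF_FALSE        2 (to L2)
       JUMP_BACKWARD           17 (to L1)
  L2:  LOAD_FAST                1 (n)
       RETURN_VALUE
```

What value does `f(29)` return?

LOAD_FAST_LOAD_FAST a,a → push 29,29. Stack: [29, 29]
BINARY_OP * → 29 * 29 = 841. Stack: [841]
STORE_FAST n → n=841. Stack: []
LOAD_FAST a → push 29. Stack: [29]
LOAD_CONST → push 6. Stack: [29, 6]
BINARY_OP % → 29 % 6 = 5. Stack: [5]
LOAD_FAST a → push 29. Stack: [5, 29]
BINARY_OP - → 5 - 29 = -24. Stack: [-24]
STORE_FAST k → k=-24. Stack: []
LOAD_CONST → push 0. Stack: [0]
STORE_FAST i → i=0. Stack: []
LOAD_FAST i → push 0. Stack: [0]
LOAD_CONST → push 2. Stack: [0, 2]
COMPARE_OP bool(<) → 0 vs 2 = True. Stack: [True]
POP_JUMP_IF_FALSE → pop True; no jump. Stack: []
LOAD_FAST_LOAD_FAST n,n → push 841,841. Stack: [841, 841]
BINARY_OP + → 841 + 841 = 1682. Stack: [1682]
STORE_FAST n → n=1682. Stack: []
LOAD_FAST i → push 0. Stack: [0]
LOAD_CONST → push 1. Stack: [0, 1]
BINARY_OP + → 0 + 1 = 1. Stack: [1]
STORE_FAST i → i=1. Stack: []
LOAD_FAST i → push 1. Stack: [1]
LOAD_CONST → push 2. Stack: [1, 2]
COMPARE_OP bool(<) → 1 vs 2 = True. Stack: [True]
POP_JUMP_IF_FALSE → pop True; no jump. Stack: []
LOAD_FAST_LOAD_FAST n,n → push 1682,1682. Stack: [1682, 1682]
BINARY_OP + → 1682 + 1682 = 3364. Stack: [3364]
STORE_FAST n → n=3364. Stack: []
LOAD_FAST i → push 1. Stack: [1]
LOAD_CONST → push 1. Stack: [1, 1]
BINARY_OP + → 1 + 1 = 2. Stack: [2]
STORE_FAST i → i=2. Stack: []
LOAD_FAST i → push 2. Stack: [2]
LOAD_CONST → push 2. Stack: [2, 2]
COMPARE_OP bool(<) → 2 vs 2 = False. Stack: [False]
POP_JUMP_IF_FALSE → pop False; jump. Stack: []
LOAD_FAST n → push 3364. Stack: [3364]
RETURN_VALUE → return 3364.

3364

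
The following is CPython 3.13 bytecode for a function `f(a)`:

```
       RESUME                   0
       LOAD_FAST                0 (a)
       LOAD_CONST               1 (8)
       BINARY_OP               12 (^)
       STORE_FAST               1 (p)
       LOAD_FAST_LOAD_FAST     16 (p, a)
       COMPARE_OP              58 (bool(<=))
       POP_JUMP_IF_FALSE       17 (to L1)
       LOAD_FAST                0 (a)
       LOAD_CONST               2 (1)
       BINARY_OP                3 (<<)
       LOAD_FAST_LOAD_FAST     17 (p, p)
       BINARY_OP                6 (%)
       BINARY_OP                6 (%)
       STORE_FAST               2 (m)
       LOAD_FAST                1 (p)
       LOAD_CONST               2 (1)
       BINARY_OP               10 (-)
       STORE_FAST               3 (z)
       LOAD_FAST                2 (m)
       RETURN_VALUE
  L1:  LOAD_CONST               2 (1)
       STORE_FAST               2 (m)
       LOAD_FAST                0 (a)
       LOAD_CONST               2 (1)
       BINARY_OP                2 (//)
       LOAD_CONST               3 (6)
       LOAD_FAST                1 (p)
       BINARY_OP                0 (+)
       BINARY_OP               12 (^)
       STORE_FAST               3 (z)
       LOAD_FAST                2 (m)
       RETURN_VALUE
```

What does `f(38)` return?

LOAD_FAST a → push 38. Stack: [38]
LOAD_CONST → push 8. Stack: [38, 8]
BINARY_OP ^ → 38 ^ 8 = 46. Stack: [46]
STORE_FAST p → p=46. Stack: []
LOAD_FAST_LOAD_FAST p,a → push 46,38. Stack: [46, 38]
COMPARE_OP bool(<=) → 46 vs 38 = False. Stack: [False]
POP_JUMP_IF_FALSE → pop False; jump. Stack: []
LOAD_CONST → push 1. Stack: [1]
STORE_FAST m → m=1. Stack: []
LOAD_FAST a → push 38. Stack: [38]
LOAD_CONST → push 1. Stack: [38, 1]
BINARY_OP // → 38 // 1 = 38. Stack: [38]
LOAD_CONST → push 6. Stack: [38, 6]
LOAD_FAST p → push 46. Stack: [38, 6, 46]
BINARY_OP + → 6 + 46 = 52. Stack: [38, 52]
BINARY_OP ^ → 38 ^ 52 = 18. Stack: [18]
STORE_FAST z → z=18. Stack: []
LOAD_FAST m → push 1. Stack: [1]
RETURN_VALUE → return 1.

1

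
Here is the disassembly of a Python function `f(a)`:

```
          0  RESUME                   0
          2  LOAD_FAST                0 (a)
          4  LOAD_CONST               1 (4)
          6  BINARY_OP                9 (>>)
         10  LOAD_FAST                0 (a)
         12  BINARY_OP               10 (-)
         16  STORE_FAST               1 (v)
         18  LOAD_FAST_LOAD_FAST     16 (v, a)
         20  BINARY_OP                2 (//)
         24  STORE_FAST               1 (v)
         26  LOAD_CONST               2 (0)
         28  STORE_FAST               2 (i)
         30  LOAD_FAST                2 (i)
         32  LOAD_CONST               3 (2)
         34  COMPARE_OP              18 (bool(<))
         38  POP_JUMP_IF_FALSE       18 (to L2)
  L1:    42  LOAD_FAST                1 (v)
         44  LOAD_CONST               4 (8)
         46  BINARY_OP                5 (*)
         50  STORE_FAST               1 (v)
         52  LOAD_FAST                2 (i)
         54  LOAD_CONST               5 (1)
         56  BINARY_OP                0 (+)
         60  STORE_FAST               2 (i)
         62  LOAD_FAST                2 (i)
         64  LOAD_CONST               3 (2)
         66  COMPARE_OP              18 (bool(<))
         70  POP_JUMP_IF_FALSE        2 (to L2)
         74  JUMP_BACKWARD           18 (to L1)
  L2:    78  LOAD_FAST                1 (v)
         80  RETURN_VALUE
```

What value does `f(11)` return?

LOAD_FAST a → push 11. Stack: [11]
LOAD_CONST → push 4. Stack: [11, 4]
BINARY_OP >> → 11 >> 4 = 0. Stack: [0]
LOAD_FAST a → push 11. Stack: [0, 11]
BINARY_OP - → 0 - 11 = -11. Stack: [-11]
STORE_FAST v → v=-11. Stack: []
LOAD_FAST_LOAD_FAST v,a → push -11,11. Stack: [-11, 11]
BINARY_OP // → -11 // 11 = -1. Stack: [-1]
STORE_FAST v → v=-1. Stack: []
LOAD_CONST → push 0. Stack: [0]
STORE_FAST i → i=0. Stack: []
LOAD_FAST i → push 0. Stack: [0]
LOAD_CONST → push 2. Stack: [0, 2]
COMPARE_OP bool(<) → 0 vs 2 = True. Stack: [True]
POP_JUMP_IF_FALSE → pop True; no jump. Stack: []
LOAD_FAST v → push -1. Stack: [-1]
LOAD_CONST → push 8. Stack: [-1, 8]
BINARY_OP * → -1 * 8 = -8. Stack: [-8]
STORE_FAST v → v=-8. Stack: []
LOAD_FAST i → push 0. Stack: [0]
LOAD_CONST → push 1. Stack: [0, 1]
BINARY_OP + → 0 + 1 = 1. Stack: [1]
STORE_FAST i → i=1. Stack: []
LOAD_FAST i → push 1. Stack: [1]
LOAD_CONST → push 2. Stack: [1, 2]
COMPARE_OP bool(<) → 1 vs 2 = True. Stack: [True]
POP_JUMP_IF_FALSE → pop True; no jump. Stack: []
LOAD_FAST v → push -8. Stack: [-8]
LOAD_CONST → push 8. Stack: [-8, 8]
BINARY_OP * → -8 * 8 = -64. Stack: [-64]
STORE_FAST v → v=-64. Stack: []
LOAD_FAST i → push 1. Stack: [1]
LOAD_CONST → push 1. Stack: [1, 1]
BINARY_OP + → 1 + 1 = 2. Stack: [2]
STORE_FAST i → i=2. Stack: []
LOAD_FAST i → push 2. Stack: [2]
LOAD_CONST → push 2. Stack: [2, 2]
COMPARE_OP bool(<) → 2 vs 2 = False. Stack: [False]
POP_JUMP_IF_FALSE → pop False; jump. Stack: []
LOAD_FAST v → push -64. Stack: [-64]
RETURN_VALUE → return -64.

-64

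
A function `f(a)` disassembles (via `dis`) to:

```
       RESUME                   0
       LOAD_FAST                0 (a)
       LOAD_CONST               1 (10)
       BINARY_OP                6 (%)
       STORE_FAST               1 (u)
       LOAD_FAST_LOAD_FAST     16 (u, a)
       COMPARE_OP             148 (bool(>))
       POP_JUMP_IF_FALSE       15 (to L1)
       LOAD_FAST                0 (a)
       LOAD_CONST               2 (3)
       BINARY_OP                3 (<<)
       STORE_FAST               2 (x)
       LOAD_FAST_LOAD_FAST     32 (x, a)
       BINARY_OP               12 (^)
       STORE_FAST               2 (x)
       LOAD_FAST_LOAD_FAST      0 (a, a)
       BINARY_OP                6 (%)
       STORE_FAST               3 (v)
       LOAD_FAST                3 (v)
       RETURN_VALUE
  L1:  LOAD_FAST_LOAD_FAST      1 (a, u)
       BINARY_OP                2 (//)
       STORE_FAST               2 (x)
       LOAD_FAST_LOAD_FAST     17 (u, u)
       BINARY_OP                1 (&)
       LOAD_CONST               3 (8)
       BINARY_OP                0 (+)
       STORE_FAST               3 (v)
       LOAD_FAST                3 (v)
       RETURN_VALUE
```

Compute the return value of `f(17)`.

LOAD_FAST a → push 17. Stack: [17]
LOAD_CONST → push 10. Stack: [17, 10]
BINARY_OP % → 17 % 10 = 7. Stack: [7]
STORE_FAST u → u=7. Stack: []
LOAD_FAST_LOAD_FAST u,a → push 7,17. Stack: [7, 17]
COMPARE_OP bool(>) → 7 vs 17 = False. Stack: [False]
POP_JUMP_IF_FALSE → pop False; jump. Stack: []
LOAD_FAST_LOAD_FAST a,u → push 17,7. Stack: [17, 7]
BINARY_OP // → 17 // 7 = 2. Stack: [2]
STORE_FAST x → x=2. Stack: []
LOAD_FAST_LOAD_FAST u,u → push 7,7. Stack: [7, 7]
BINARY_OP & → 7 & 7 = 7. Stack: [7]
LOAD_CONST → push 8. Stack: [7, 8]
BINARY_OP + → 7 + 8 = 15. Stack: [15]
STORE_FAST v → v=15. Stack: []
LOAD_FAST v → push 15. Stack: [15]
RETURN_VALUE → return 15.

15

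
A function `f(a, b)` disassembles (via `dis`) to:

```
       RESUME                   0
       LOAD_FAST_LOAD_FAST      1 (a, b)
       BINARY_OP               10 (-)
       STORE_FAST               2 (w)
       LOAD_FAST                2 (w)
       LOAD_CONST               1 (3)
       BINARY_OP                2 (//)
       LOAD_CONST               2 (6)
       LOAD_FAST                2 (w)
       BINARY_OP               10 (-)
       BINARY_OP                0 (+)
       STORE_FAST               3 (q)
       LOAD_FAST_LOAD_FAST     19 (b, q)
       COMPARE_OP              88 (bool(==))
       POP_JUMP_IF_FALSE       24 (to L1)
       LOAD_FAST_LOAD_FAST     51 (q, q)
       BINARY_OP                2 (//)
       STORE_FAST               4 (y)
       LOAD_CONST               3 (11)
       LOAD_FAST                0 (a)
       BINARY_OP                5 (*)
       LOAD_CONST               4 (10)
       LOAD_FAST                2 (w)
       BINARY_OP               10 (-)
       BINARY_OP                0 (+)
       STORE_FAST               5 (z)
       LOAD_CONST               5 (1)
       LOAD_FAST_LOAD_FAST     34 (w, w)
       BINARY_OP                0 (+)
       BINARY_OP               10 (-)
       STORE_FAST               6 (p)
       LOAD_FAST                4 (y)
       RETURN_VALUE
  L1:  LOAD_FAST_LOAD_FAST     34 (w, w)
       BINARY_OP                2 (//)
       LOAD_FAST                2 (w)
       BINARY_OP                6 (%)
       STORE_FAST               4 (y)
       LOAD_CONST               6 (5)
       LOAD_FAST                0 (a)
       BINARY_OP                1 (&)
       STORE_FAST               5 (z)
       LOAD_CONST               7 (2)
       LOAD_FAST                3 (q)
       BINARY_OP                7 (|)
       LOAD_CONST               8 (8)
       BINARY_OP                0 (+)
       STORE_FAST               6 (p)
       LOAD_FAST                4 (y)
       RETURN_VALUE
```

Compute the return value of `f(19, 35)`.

-15

LOAD_FAST_LOAD_FAST a,b → push 19,35. Stack: [19, 35]
BINARY_OP - → 19 - 35 = -16. Stack: [-16]
STORE_FAST w → w=-16. Stack: []
LOAD_FAST w → push -16. Stack: [-16]
LOAD_CONST → push 3. Stack: [-16, 3]
BINARY_OP // → -16 // 3 = -6. Stack: [-6]
LOAD_CONST → push 6. Stack: [-6, 6]
LOAD_FAST w → push -16. Stack: [-6, 6, -16]
BINARY_OP - → 6 - -16 = 22. Stack: [-6, 22]
BINARY_OP + → -6 + 22 = 16. Stack: [16]
STORE_FAST q → q=16. Stack: []
LOAD_FAST_LOAD_FAST b,q → push 35,16. Stack: [35, 16]
COMPARE_OP bool(==) → 35 vs 16 = False. Stack: [False]
POP_JUMP_IF_FALSE → pop False; jump. Stack: []
LOAD_FAST_LOAD_FAST w,w → push -16,-16. Stack: [-16, -16]
BINARY_OP // → -16 // -16 = 1. Stack: [1]
LOAD_FAST w → push -16. Stack: [1, -16]
BINARY_OP % → 1 % -16 = -15. Stack: [-15]
STORE_FAST y → y=-15. Stack: []
LOAD_CONST → push 5. Stack: [5]
LOAD_FAST a → push 19. Stack: [5, 19]
BINARY_OP & → 5 & 19 = 1. Stack: [1]
STORE_FAST z → z=1. Stack: []
LOAD_CONST → push 2. Stack: [2]
LOAD_FAST q → push 16. Stack: [2, 16]
BINARY_OP | → 2 | 16 = 18. Stack: [18]
LOAD_CONST → push 8. Stack: [18, 8]
BINARY_OP + → 18 + 8 = 26. Stack: [26]
STORE_FAST p → p=26. Stack: []
LOAD_FAST y → push -15. Stack: [-15]
RETURN_VALUE → return -15.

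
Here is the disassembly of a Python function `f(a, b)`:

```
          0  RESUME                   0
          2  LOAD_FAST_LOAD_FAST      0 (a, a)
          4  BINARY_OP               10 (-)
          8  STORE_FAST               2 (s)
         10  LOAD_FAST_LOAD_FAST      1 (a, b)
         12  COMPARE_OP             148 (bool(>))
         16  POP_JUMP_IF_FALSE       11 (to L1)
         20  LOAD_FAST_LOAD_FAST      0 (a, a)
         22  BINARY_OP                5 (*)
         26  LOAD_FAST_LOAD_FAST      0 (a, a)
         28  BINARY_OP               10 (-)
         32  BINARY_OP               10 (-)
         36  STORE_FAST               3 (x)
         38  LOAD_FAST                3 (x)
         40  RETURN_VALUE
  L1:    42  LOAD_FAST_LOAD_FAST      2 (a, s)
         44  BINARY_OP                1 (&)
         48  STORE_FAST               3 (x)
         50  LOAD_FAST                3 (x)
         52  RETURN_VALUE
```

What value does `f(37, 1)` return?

1369

LOAD_FAST_LOAD_FAST a,a → push 37,37. Stack: [37, 37]
BINARY_OP - → 37 - 37 = 0. Stack: [0]
STORE_FAST s → s=0. Stack: []
LOAD_FAST_LOAD_FAST a,b → push 37,1. Stack: [37, 1]
COMPARE_OP bool(>) → 37 vs 1 = True. Stack: [True]
POP_JUMP_IF_FALSE → pop True; no jump. Stack: []
LOAD_FAST_LOAD_FAST a,a → push 37,37. Stack: [37, 37]
BINARY_OP * → 37 * 37 = 1369. Stack: [1369]
LOAD_FAST_LOAD_FAST a,a → push 37,37. Stack: [1369, 37, 37]
BINARY_OP - → 37 - 37 = 0. Stack: [1369, 0]
BINARY_OP - → 1369 - 0 = 1369. Stack: [1369]
STORE_FAST x → x=1369. Stack: []
LOAD_FAST x → push 1369. Stack: [1369]
RETURN_VALUE → return 1369.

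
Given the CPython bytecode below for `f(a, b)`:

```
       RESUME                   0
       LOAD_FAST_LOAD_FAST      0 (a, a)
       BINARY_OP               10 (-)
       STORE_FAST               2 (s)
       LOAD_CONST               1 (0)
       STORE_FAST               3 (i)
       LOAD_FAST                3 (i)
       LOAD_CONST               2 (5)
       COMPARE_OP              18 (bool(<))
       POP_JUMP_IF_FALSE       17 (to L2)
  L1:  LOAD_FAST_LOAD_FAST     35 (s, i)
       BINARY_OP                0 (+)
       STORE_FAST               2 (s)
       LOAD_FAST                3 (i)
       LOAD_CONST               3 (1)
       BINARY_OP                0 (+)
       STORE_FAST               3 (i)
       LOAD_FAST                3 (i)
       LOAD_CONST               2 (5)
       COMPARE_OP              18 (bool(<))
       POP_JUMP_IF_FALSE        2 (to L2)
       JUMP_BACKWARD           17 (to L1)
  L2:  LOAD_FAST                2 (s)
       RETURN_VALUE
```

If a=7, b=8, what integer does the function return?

LOAD_FAST_LOAD_FAST a,a → push 7,7. Stack: [7, 7]
BINARY_OP - → 7 - 7 = 0. Stack: [0]
STORE_FAST s → s=0. Stack: []
LOAD_CONST → push 0. Stack: [0]
STORE_FAST i → i=0. Stack: []
LOAD_FAST i → push 0. Stack: [0]
LOAD_CONST → push 5. Stack: [0, 5]
COMPARE_OP bool(<) → 0 vs 5 = True. Stack: [True]
POP_JUMP_IF_FALSE → pop True; no jump. Stack: []
LOAD_FAST_LOAD_FAST s,i → push 0,0. Stack: [0, 0]
BINARY_OP + → 0 + 0 = 0. Stack: [0]
STORE_FAST s → s=0. Stack: []
LOAD_FAST i → push 0. Stack: [0]
LOAD_CONST → push 1. Stack: [0, 1]
BINARY_OP + → 0 + 1 = 1. Stack: [1]
STORE_FAST i → i=1. Stack: []
LOAD_FAST i → push 1. Stack: [1]
LOAD_CONST → push 5. Stack: [1, 5]
COMPARE_OP bool(<) → 1 vs 5 = True. Stack: [True]
POP_JUMP_IF_FALSE → pop True; no jump. Stack: []
LOAD_FAST_LOAD_FAST s,i → push 0,1. Stack: [0, 1]
BINARY_OP + → 0 + 1 = 1. Stack: [1]
STORE_FAST s → s=1. Stack: []
LOAD_FAST i → push 1. Stack: [1]
LOAD_CONST → push 1. Stack: [1, 1]
BINARY_OP + → 1 + 1 = 2. Stack: [2]
STORE_FAST i → i=2. Stack: []
LOAD_FAST i → push 2. Stack: [2]
LOAD_CONST → push 5. Stack: [2, 5]
COMPARE_OP bool(<) → 2 vs 5 = True. Stack: [True]
POP_JUMP_IF_FALSE → pop True; no jump. Stack: []
LOAD_FAST_LOAD_FAST s,i → push 1,2. Stack: [1, 2]
BINARY_OP + → 1 + 2 = 3. Stack: [3]
STORE_FAST s → s=3. Stack: []
LOAD_FAST i → push 2. Stack: [2]
LOAD_CONST → push 1. Stack: [2, 1]
BINARY_OP + → 2 + 1 = 3. Stack: [3]
STORE_FAST i → i=3. Stack: []
LOAD_FAST i → push 3. Stack: [3]
LOAD_CONST → push 5. Stack: [3, 5]
COMPARE_OP bool(<) → 3 vs 5 = True. Stack: [True]
POP_JUMP_IF_FALSE → pop True; no jump. Stack: []
LOAD_FAST_LOAD_FAST s,i → push 3,3. Stack: [3, 3]
BINARY_OP + → 3 + 3 = 6. Stack: [6]
STORE_FAST s → s=6. Stack: []
LOAD_FAST i → push 3. Stack: [3]
LOAD_CONST → push 1. Stack: [3, 1]
BINARY_OP + → 3 + 1 = 4. Stack: [4]
STORE_FAST i → i=4. Stack: []
LOAD_FAST i → push 4. Stack: [4]
LOAD_CONST → push 5. Stack: [4, 5]
COMPARE_OP bool(<) → 4 vs 5 = True. Stack: [True]
POP_JUMP_IF_FALSE → pop True; no jump. Stack: []
LOAD_FAST_LOAD_FAST s,i → push 6,4. Stack: [6, 4]
BINARY_OP + → 6 + 4 = 10. Stack: [10]
STORE_FAST s → s=10. Stack: []
LOAD_FAST i → push 4. Stack: [4]
LOAD_CONST → push 1. Stack: [4, 1]
BINARY_OP + → 4 + 1 = 5. Stack: [5]
STORE_FAST i → i=5. Stack: []
LOAD_FAST i → push 5. Stack: [5]
LOAD_CONST → push 5. Stack: [5, 5]
COMPARE_OP bool(<) → 5 vs 5 = False. Stack: [False]
POP_JUMP_IF_FALSE → pop False; jump. Stack: []
LOAD_FAST s → push 10. Stack: [10]
RETURN_VALUE → return 10.

10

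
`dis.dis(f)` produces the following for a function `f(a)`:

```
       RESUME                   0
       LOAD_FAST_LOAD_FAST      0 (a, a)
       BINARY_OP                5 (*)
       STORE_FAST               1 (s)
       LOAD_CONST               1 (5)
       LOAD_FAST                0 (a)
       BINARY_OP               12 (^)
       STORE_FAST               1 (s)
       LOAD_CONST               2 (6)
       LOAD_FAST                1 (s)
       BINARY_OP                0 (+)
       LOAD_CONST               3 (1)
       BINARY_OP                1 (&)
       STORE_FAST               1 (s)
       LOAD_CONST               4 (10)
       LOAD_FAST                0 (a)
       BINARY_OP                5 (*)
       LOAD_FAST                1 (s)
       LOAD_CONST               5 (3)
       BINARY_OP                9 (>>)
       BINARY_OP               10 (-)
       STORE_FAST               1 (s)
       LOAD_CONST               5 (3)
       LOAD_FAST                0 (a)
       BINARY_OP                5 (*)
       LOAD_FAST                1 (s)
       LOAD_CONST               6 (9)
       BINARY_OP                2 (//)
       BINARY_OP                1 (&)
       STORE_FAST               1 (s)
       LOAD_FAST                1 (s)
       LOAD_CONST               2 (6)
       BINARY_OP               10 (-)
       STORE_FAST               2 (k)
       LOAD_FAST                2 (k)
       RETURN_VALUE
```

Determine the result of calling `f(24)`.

2

LOAD_FAST_LOAD_FAST a,a → push 24,24. Stack: [24, 24]
BINARY_OP * → 24 * 24 = 576. Stack: [576]
STORE_FAST s → s=576. Stack: []
LOAD_CONST → push 5. Stack: [5]
LOAD_FAST a → push 24. Stack: [5, 24]
BINARY_OP ^ → 5 ^ 24 = 29. Stack: [29]
STORE_FAST s → s=29. Stack: []
LOAD_CONST → push 6. Stack: [6]
LOAD_FAST s → push 29. Stack: [6, 29]
BINARY_OP + → 6 + 29 = 35. Stack: [35]
LOAD_CONST → push 1. Stack: [35, 1]
BINARY_OP & → 35 & 1 = 1. Stack: [1]
STORE_FAST s → s=1. Stack: []
LOAD_CONST → push 10. Stack: [10]
LOAD_FAST a → push 24. Stack: [10, 24]
BINARY_OP * → 10 * 24 = 240. Stack: [240]
LOAD_FAST s → push 1. Stack: [240, 1]
LOAD_CONST → push 3. Stack: [240, 1, 3]
BINARY_OP >> → 1 >> 3 = 0. Stack: [240, 0]
BINARY_OP - → 240 - 0 = 240. Stack: [240]
STORE_FAST s → s=240. Stack: []
LOAD_CONST → push 3. Stack: [3]
LOAD_FAST a → push 24. Stack: [3, 24]
BINARY_OP * → 3 * 24 = 72. Stack: [72]
LOAD_FAST s → push 240. Stack: [72, 240]
LOAD_CONST → push 9. Stack: [72, 240, 9]
BINARY_OP // → 240 // 9 = 26. Stack: [72, 26]
BINARY_OP & → 72 & 26 = 8. Stack: [8]
STORE_FAST s → s=8. Stack: []
LOAD_FAST s → push 8. Stack: [8]
LOAD_CONST → push 6. Stack: [8, 6]
BINARY_OP - → 8 - 6 = 2. Stack: [2]
STORE_FAST k → k=2. Stack: []
LOAD_FAST k → push 2. Stack: [2]
RETURN_VALUE → return 2.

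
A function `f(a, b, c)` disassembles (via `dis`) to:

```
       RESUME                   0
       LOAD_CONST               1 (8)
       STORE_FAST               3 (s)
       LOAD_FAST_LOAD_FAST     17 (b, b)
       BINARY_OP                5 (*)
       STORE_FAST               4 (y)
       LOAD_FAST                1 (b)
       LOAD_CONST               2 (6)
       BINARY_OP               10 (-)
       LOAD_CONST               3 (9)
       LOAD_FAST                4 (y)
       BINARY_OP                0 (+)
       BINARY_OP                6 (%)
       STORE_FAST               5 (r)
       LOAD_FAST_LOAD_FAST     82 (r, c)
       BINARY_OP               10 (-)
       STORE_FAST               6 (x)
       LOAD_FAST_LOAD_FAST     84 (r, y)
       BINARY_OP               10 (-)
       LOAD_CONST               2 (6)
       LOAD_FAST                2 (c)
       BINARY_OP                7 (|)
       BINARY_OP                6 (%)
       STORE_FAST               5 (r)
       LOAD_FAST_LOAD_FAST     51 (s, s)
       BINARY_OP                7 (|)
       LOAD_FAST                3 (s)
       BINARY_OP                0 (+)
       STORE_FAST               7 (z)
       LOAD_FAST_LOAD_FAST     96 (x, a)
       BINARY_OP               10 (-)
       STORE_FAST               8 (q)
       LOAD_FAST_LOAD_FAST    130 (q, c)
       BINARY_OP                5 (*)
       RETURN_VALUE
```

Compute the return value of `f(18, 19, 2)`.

LOAD_CONST → push 8. Stack: [8]
STORE_FAST s → s=8. Stack: []
LOAD_FAST_LOAD_FAST b,b → push 19,19. Stack: [19, 19]
BINARY_OP * → 19 * 19 = 361. Stack: [361]
STORE_FAST y → y=361. Stack: []
LOAD_FAST b → push 19. Stack: [19]
LOAD_CONST → push 6. Stack: [19, 6]
BINARY_OP - → 19 - 6 = 13. Stack: [13]
LOAD_CONST → push 9. Stack: [13, 9]
LOAD_FAST y → push 361. Stack: [13, 9, 361]
BINARY_OP + → 9 + 361 = 370. Stack: [13, 370]
BINARY_OP % → 13 % 370 = 13. Stack: [13]
STORE_FAST r → r=13. Stack: []
LOAD_FAST_LOAD_FAST r,c → push 13,2. Stack: [13, 2]
BINARY_OP - → 13 - 2 = 11. Stack: [11]
STORE_FAST x → x=11. Stack: []
LOAD_FAST_LOAD_FAST r,y → push 13,361. Stack: [13, 361]
BINARY_OP - → 13 - 361 = -348. Stack: [-348]
LOAD_CONST → push 6. Stack: [-348, 6]
LOAD_FAST c → push 2. Stack: [-348, 6, 2]
BINARY_OP | → 6 | 2 = 6. Stack: [-348, 6]
BINARY_OP % → -348 % 6 = 0. Stack: [0]
STORE_FAST r → r=0. Stack: []
LOAD_FAST_LOAD_FAST s,s → push 8,8. Stack: [8, 8]
BINARY_OP | → 8 | 8 = 8. Stack: [8]
LOAD_FAST s → push 8. Stack: [8, 8]
BINARY_OP + → 8 + 8 = 16. Stack: [16]
STORE_FAST z → z=16. Stack: []
LOAD_FAST_LOAD_FAST x,a → push 11,18. Stack: [11, 18]
BINARY_OP - → 11 - 18 = -7. Stack: [-7]
STORE_FAST q → q=-7. Stack: []
LOAD_FAST_LOAD_FAST q,c → push -7,2. Stack: [-7, 2]
BINARY_OP * → -7 * 2 = -14. Stack: [-14]
RETURN_VALUE → return -14.

-14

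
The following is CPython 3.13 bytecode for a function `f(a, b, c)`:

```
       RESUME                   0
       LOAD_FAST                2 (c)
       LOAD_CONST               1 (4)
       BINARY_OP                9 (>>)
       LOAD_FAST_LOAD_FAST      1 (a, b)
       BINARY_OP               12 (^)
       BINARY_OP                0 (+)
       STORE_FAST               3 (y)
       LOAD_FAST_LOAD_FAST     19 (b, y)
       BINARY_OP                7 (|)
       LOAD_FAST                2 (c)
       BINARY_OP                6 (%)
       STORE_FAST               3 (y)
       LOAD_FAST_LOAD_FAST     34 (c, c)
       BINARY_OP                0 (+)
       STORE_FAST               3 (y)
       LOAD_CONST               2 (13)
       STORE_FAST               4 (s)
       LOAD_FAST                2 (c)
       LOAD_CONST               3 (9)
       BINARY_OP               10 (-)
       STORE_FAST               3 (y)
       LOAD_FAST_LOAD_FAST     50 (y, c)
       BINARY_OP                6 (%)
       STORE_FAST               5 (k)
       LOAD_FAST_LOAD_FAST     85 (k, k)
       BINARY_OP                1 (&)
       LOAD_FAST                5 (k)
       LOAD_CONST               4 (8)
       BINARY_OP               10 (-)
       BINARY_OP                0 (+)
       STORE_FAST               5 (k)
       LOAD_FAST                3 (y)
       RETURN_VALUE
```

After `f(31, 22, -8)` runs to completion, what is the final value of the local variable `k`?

-10

LOAD_FAST c → push -8. Stack: [-8]
LOAD_CONST → push 4. Stack: [-8, 4]
BINARY_OP >> → -8 >> 4 = -1. Stack: [-1]
LOAD_FAST_LOAD_FAST a,b → push 31,22. Stack: [-1, 31, 22]
BINARY_OP ^ → 31 ^ 22 = 9. Stack: [-1, 9]
BINARY_OP + → -1 + 9 = 8. Stack: [8]
STORE_FAST y → y=8. Stack: []
LOAD_FAST_LOAD_FAST b,y → push 22,8. Stack: [22, 8]
BINARY_OP | → 22 | 8 = 30. Stack: [30]
LOAD_FAST c → push -8. Stack: [30, -8]
BINARY_OP % → 30 % -8 = -2. Stack: [-2]
STORE_FAST y → y=-2. Stack: []
LOAD_FAST_LOAD_FAST c,c → push -8,-8. Stack: [-8, -8]
BINARY_OP + → -8 + -8 = -16. Stack: [-16]
STORE_FAST y → y=-16. Stack: []
LOAD_CONST → push 13. Stack: [13]
STORE_FAST s → s=13. Stack: []
LOAD_FAST c → push -8. Stack: [-8]
LOAD_CONST → push 9. Stack: [-8, 9]
BINARY_OP - → -8 - 9 = -17. Stack: [-17]
STORE_FAST y → y=-17. Stack: []
LOAD_FAST_LOAD_FAST y,c → push -17,-8. Stack: [-17, -8]
BINARY_OP % → -17 % -8 = -1. Stack: [-1]
STORE_FAST k → k=-1. Stack: []
LOAD_FAST_LOAD_FAST k,k → push -1,-1. Stack: [-1, -1]
BINARY_OP & → -1 & -1 = -1. Stack: [-1]
LOAD_FAST k → push -1. Stack: [-1, -1]
LOAD_CONST → push 8. Stack: [-1, -1, 8]
BINARY_OP - → -1 - 8 = -9. Stack: [-1, -9]
BINARY_OP + → -1 + -9 = -10. Stack: [-10]
STORE_FAST k → k=-10. Stack: []
LOAD_FAST y → push -17. Stack: [-17]
RETURN_VALUE → return -17.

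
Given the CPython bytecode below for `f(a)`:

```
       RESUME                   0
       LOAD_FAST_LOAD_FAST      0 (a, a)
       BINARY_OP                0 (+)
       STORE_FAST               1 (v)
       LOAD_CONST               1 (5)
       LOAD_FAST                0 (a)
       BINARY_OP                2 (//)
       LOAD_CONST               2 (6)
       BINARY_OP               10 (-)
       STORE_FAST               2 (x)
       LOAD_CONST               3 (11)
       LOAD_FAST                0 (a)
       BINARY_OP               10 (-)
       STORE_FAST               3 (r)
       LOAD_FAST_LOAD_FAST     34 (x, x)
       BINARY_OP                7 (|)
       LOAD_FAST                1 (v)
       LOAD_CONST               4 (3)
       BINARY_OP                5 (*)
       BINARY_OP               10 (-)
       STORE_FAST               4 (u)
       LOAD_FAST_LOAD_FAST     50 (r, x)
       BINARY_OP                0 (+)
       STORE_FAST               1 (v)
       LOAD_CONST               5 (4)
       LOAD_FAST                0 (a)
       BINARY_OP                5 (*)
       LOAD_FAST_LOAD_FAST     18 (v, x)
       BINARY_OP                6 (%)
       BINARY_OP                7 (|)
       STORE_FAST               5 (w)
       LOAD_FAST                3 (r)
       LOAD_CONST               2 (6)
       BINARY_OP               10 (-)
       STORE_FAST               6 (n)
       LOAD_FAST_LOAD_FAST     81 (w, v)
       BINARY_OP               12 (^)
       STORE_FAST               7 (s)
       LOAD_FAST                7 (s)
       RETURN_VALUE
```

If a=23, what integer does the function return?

LOAD_FAST_LOAD_FAST a,a → push 23,23. Stack: [23, 23]
BINARY_OP + → 23 + 23 = 46. Stack: [46]
STORE_FAST v → v=46. Stack: []
LOAD_CONST → push 5. Stack: [5]
LOAD_FAST a → push 23. Stack: [5, 23]
BINARY_OP // → 5 // 23 = 0. Stack: [0]
LOAD_CONST → push 6. Stack: [0, 6]
BINARY_OP - → 0 - 6 = -6. Stack: [-6]
STORE_FAST x → x=-6. Stack: []
LOAD_CONST → push 11. Stack: [11]
LOAD_FAST a → push 23. Stack: [11, 23]
BINARY_OP - → 11 - 23 = -12. Stack: [-12]
STORE_FAST r → r=-12. Stack: []
LOAD_FAST_LOAD_FAST x,x → push -6,-6. Stack: [-6, -6]
BINARY_OP | → -6 | -6 = -6. Stack: [-6]
LOAD_FAST v → push 46. Stack: [-6, 46]
LOAD_CONST → push 3. Stack: [-6, 46, 3]
BINARY_OP * → 46 * 3 = 138. Stack: [-6, 138]
BINARY_OP - → -6 - 138 = -144. Stack: [-144]
STORE_FAST u → u=-144. Stack: []
LOAD_FAST_LOAD_FAST r,x → push -12,-6. Stack: [-12, -6]
BINARY_OP + → -12 + -6 = -18. Stack: [-18]
STORE_FAST v → v=-18. Stack: []
LOAD_CONST → push 4. Stack: [4]
LOAD_FAST a → push 23. Stack: [4, 23]
BINARY_OP * → 4 * 23 = 92. Stack: [92]
LOAD_FAST_LOAD_FAST v,x → push -18,-6. Stack: [92, -18, -6]
BINARY_OP % → -18 % -6 = 0. Stack: [92, 0]
BINARY_OP | → 92 | 0 = 92. Stack: [92]
STORE_FAST w → w=92. Stack: []
LOAD_FAST r → push -12. Stack: [-12]
LOAD_CONST → push 6. Stack: [-12, 6]
BINARY_OP - → -12 - 6 = -18. Stack: [-18]
STORE_FAST n → n=-18. Stack: []
LOAD_FAST_LOAD_FAST w,v → push 92,-18. Stack: [92, -18]
BINARY_OP ^ → 92 ^ -18 = -78. Stack: [-78]
STORE_FAST s → s=-78. Stack: []
LOAD_FAST s → push -78. Stack: [-78]
RETURN_VALUE → return -78.

-78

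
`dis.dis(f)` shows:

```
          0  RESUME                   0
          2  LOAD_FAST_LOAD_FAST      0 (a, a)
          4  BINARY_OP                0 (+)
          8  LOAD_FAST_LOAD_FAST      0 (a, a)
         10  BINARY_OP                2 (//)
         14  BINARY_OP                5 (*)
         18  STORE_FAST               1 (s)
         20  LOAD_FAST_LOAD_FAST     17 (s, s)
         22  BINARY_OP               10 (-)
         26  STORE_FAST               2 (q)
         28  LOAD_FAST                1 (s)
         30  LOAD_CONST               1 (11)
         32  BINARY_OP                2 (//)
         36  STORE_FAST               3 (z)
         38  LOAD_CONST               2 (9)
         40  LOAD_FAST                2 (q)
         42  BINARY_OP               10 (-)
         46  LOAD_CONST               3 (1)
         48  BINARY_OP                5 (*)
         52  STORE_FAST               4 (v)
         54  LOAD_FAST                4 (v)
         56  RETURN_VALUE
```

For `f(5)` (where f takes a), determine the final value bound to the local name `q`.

LOAD_FAST_LOAD_FAST a,a → push 5,5. Stack: [5, 5]
BINARY_OP + → 5 + 5 = 10. Stack: [10]
LOAD_FAST_LOAD_FAST a,a → push 5,5. Stack: [10, 5, 5]
BINARY_OP // → 5 // 5 = 1. Stack: [10, 1]
BINARY_OP * → 10 * 1 = 10. Stack: [10]
STORE_FAST s → s=10. Stack: []
LOAD_FAST_LOAD_FAST s,s → push 10,10. Stack: [10, 10]
BINARY_OP - → 10 - 10 = 0. Stack: [0]
STORE_FAST q → q=0. Stack: []
LOAD_FAST s → push 10. Stack: [10]
LOAD_CONST → push 11. Stack: [10, 11]
BINARY_OP // → 10 // 11 = 0. Stack: [0]
STORE_FAST z → z=0. Stack: []
LOAD_CONST → push 9. Stack: [9]
LOAD_FAST q → push 0. Stack: [9, 0]
BINARY_OP - → 9 - 0 = 9. Stack: [9]
LOAD_CONST → push 1. Stack: [9, 1]
BINARY_OP * → 9 * 1 = 9. Stack: [9]
STORE_FAST v → v=9. Stack: []
LOAD_FAST v → push 9. Stack: [9]
RETURN_VALUE → return 9.

0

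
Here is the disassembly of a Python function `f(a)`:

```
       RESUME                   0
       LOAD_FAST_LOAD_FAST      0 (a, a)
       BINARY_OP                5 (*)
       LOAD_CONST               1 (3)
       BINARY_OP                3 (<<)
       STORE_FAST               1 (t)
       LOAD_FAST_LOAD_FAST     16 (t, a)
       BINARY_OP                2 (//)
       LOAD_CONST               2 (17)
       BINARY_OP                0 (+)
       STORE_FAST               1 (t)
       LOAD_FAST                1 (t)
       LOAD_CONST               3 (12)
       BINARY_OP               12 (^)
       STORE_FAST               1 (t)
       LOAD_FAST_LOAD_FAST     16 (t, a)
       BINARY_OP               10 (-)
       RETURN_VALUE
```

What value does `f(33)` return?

LOAD_FAST_LOAD_FAST a,a → push 33,33. Stack: [33, 33]
BINARY_OP * → 33 * 33 = 1089. Stack: [1089]
LOAD_CONST → push 3. Stack: [1089, 3]
BINARY_OP << → 1089 << 3 = 8712. Stack: [8712]
STORE_FAST t → t=8712. Stack: []
LOAD_FAST_LOAD_FAST t,a → push 8712,33. Stack: [8712, 33]
BINARY_OP // → 8712 // 33 = 264. Stack: [264]
LOAD_CONST → push 17. Stack: [264, 17]
BINARY_OP + → 264 + 17 = 281. Stack: [281]
STORE_FAST t → t=281. Stack: []
LOAD_FAST t → push 281. Stack: [281]
LOAD_CONST → push 12. Stack: [281, 12]
BINARY_OP ^ → 281 ^ 12 = 277. Stack: [277]
STORE_FAST t → t=277. Stack: []
LOAD_FAST_LOAD_FAST t,a → push 277,33. Stack: [277, 33]
BINARY_OP - → 277 - 33 = 244. Stack: [244]
RETURN_VALUE → return 244.

244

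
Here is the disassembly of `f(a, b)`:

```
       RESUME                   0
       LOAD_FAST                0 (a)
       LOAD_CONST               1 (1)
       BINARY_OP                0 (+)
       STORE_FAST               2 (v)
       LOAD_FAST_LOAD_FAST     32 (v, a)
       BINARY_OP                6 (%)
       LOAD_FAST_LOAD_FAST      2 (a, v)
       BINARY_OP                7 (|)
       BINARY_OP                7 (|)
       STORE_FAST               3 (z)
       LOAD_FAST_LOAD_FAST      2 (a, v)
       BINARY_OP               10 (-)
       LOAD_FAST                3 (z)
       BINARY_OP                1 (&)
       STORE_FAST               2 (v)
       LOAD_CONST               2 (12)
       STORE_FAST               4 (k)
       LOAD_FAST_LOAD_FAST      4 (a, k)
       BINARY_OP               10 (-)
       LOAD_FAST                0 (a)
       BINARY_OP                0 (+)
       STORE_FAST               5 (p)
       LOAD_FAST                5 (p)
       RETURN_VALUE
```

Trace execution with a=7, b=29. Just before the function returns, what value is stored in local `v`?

LOAD_FAST a → push 7. Stack: [7]
LOAD_CONST → push 1. Stack: [7, 1]
BINARY_OP + → 7 + 1 = 8. Stack: [8]
STORE_FAST v → v=8. Stack: []
LOAD_FAST_LOAD_FAST v,a → push 8,7. Stack: [8, 7]
BINARY_OP % → 8 % 7 = 1. Stack: [1]
LOAD_FAST_LOAD_FAST a,v → push 7,8. Stack: [1, 7, 8]
BINARY_OP | → 7 | 8 = 15. Stack: [1, 15]
BINARY_OP | → 1 | 15 = 15. Stack: [15]
STORE_FAST z → z=15. Stack: []
LOAD_FAST_LOAD_FAST a,v → push 7,8. Stack: [7, 8]
BINARY_OP - → 7 - 8 = -1. Stack: [-1]
LOAD_FAST z → push 15. Stack: [-1, 15]
BINARY_OP & → -1 & 15 = 15. Stack: [15]
STORE_FAST v → v=15. Stack: []
LOAD_CONST → push 12. Stack: [12]
STORE_FAST k → k=12. Stack: []
LOAD_FAST_LOAD_FAST a,k → push 7,12. Stack: [7, 12]
BINARY_OP - → 7 - 12 = -5. Stack: [-5]
LOAD_FAST a → push 7. Stack: [-5, 7]
BINARY_OP + → -5 + 7 = 2. Stack: [2]
STORE_FAST p → p=2. Stack: []
LOAD_FAST p → push 2. Stack: [2]
RETURN_VALUE → return 2.

15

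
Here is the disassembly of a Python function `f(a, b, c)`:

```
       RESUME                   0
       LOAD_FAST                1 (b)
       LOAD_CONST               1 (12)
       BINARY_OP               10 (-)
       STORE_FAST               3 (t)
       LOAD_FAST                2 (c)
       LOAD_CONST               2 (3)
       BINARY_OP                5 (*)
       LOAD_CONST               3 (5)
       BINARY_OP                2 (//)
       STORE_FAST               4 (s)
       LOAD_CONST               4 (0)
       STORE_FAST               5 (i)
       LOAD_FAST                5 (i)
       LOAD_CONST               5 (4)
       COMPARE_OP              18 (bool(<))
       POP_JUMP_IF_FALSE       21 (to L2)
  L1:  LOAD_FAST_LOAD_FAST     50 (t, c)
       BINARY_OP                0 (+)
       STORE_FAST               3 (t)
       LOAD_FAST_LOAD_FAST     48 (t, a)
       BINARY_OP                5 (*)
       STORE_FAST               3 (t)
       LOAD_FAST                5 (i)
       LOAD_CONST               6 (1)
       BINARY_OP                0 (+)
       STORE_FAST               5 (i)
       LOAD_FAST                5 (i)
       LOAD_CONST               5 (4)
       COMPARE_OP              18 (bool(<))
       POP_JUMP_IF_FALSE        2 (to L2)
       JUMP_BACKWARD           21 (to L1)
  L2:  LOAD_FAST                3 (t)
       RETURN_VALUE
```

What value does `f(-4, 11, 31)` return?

6068

LOAD_FAST b → push 11
LOAD_CONST → push 12
BINARY_OP - → 11 - 12 = -1
STORE_FAST t → t=-1
LOAD_FAST c → push 31
LOAD_CONST → push 3
BINARY_OP * → 31 * 3 = 93
LOAD_CONST → push 5
BINARY_OP // → 93 // 5 = 18
STORE_FAST s → s=18
LOAD_CONST → push 0
STORE_FAST i → i=0
LOAD_FAST i → push 0
LOAD_CONST → push 4
COMPARE_OP bool(<) → 0 vs 4 = True
POP_JUMP_IF_FALSE → pop True; no jump
LOAD_FAST_LOAD_FAST t,c → push -1,31
BINARY_OP + → -1 + 31 = 30
STORE_FAST t → t=30
LOAD_FAST_LOAD_FAST t,a → push 30,-4
BINARY_OP * → 30 * -4 = -120
STORE_FAST t → t=-120
LOAD_FAST i → push 0
LOAD_CONST → push 1
BINARY_OP + → 0 + 1 = 1
STORE_FAST i → i=1
LOAD_FAST i → push 1
LOAD_CONST → push 4
COMPARE_OP bool(<) → 1 vs 4 = True
POP_JUMP_IF_FALSE → pop True; no jump
LOAD_FAST_LOAD_FAST t,c → push -120,31
BINARY_OP + → -120 + 31 = -89
STORE_FAST t → t=-89
LOAD_FAST_LOAD_FAST t,a → push -89,-4
BINARY_OP * → -89 * -4 = 356
STORE_FAST t → t=356
LOAD_FAST i → push 1
LOAD_CONST → push 1
BINARY_OP + → 1 + 1 = 2
STORE_FAST i → i=2
LOAD_FAST i → push 2
LOAD_CONST → push 4
COMPARE_OP bool(<) → 2 vs 4 = True
POP_JUMP_IF_FALSE → pop True; no jump
LOAD_FAST_LOAD_FAST t,c → push 356,31
BINARY_OP + → 356 + 31 = 387
STORE_FAST t → t=387
LOAD_FAST_LOAD_FAST t,a → push 387,-4
BINARY_OP * → 387 * -4 = -1548
STORE_FAST t → t=-1548
LOAD_FAST i → push 2
LOAD_CONST → push 1
BINARY_OP + → 2 + 1 = 3
STORE_FAST i → i=3
LOAD_FAST i → push 3
LOAD_CONST → push 4
COMPARE_OP bool(<) → 3 vs 4 = True
POP_JUMP_IF_FALSE → pop True; no jump
LOAD_FAST_LOAD_FAST t,c → push -1548,31
BINARY_OP + → -1548 + 31 = -1517
STORE_FAST t → t=-1517
LOAD_FAST_LOAD_FAST t,a → push -1517,-4
BINARY_OP * → -1517 * -4 = 6068
STORE_FAST t → t=6068
LOAD_FAST i → push 3
LOAD_CONST → push 1
BINARY_OP + → 3 + 1 = 4
STORE_FAST i → i=4
LOAD_FAST i → push 4
LOAD_CONST → push 4
COMPARE_OP bool(<) → 4 vs 4 = False
POP_JUMP_IF_FALSE → pop False; jump
LOAD_FAST t → push 6068
RETURN_VALUE → return 6068.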